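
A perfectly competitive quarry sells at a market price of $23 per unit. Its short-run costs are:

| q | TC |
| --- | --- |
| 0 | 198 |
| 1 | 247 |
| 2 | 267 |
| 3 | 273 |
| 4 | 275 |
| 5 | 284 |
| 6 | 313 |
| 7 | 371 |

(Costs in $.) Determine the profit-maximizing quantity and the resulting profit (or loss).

q = 5; profit = -$169

Profit at each row (π = 23q − TC): q=0: -198; q=1: -224; q=2: -221; q=3: -204; q=4: -183; q=5: -169; q=6: -175; q=7: -210.
Profit is maximized at q = 5. AVC there is 86/5 = $17.20 ≤ P, so producing beats shutting down (which would give -$198).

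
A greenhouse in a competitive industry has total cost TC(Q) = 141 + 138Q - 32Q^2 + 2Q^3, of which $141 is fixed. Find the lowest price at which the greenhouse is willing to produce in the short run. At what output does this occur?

The firm shuts down when price falls below the minimum of average variable cost. AVC = VC/Q = 138 - 32Q + 2Q^2.
dAVC/dQ = -32 + 4Q = 0 gives Q = 8. min AVC = 138 - 32·8 + 2·8^2 = 10.
So the shutdown price is $10.

$10 per unit, at Q = 8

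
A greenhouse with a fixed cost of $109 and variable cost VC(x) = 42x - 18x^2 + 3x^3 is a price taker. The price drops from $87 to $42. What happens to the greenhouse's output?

Output falls from 5 to 4

AVC = 42 - 18x + 3x^2, minimized at x = 3 where min AVC = $15. MC = 42 - 36x + 9x^2.
At P = $87 ≥ min AVC, set P = MC on the rising branch: x = 5.
At P = $42 ≥ min AVC, set P = MC: x = 4. The firm stays open but cuts output.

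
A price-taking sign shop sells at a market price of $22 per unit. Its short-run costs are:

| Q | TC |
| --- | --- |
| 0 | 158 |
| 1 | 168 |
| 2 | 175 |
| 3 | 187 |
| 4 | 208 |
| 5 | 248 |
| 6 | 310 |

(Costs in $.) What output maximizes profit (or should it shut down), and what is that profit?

Q = 4; profit = -$120

Tabulate TR − TC: Q=0: -158; Q=1: -146; Q=2: -131; Q=3: -121; Q=4: -120; Q=5: -138; Q=6: -178.
Profit is maximized at Q = 4. AVC there is 50/4 = $12.50 ≤ P, so producing beats shutting down (which would give -$158).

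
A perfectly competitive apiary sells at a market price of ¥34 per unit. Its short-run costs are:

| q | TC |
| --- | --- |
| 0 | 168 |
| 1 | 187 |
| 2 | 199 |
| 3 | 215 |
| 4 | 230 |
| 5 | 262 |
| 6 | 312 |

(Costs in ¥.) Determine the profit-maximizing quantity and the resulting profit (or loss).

Profit at each row (π = 34q − TC): q=0: -168; q=1: -153; q=2: -131; q=3: -113; q=4: -94; q=5: -92; q=6: -108.
Profit is maximized at q = 5. AVC there is 94/5 = ¥18.80 ≤ P, so producing beats shutting down (which would give -¥168).

q = 5; profit = -¥92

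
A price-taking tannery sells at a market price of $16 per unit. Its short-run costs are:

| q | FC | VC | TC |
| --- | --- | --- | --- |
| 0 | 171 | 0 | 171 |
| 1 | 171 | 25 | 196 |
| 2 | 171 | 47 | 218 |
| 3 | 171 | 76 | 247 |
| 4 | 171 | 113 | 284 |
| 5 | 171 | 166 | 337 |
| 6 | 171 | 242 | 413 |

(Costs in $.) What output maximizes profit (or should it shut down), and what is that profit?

Tabulate TR − TC: q=0: -171; q=1: -180; q=2: -186; q=3: -199; q=4: -220; q=5: -257; q=6: -317.
Profit is highest at q = 0. Equivalently, the lowest AVC in the table is 47/2 ≈ $23.50 at q = 2, and P = $16 falls below it — price never covers variable cost, so the firm shuts down and loses only its fixed cost.

q = 0 (shut down); profit = -$171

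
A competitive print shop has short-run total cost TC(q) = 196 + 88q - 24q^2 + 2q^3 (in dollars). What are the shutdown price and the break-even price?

Shutdown price = $16; break-even price = $46

Shutdown price = min AVC. AVC = 88 - 24q + 2q^2, with vertex at q = 6 and minimum $16.
ATC = 196/q + 88 - 24q + 2q^2. Setting dATC/dq = −196/q^2 − 24 + 4q = 0 gives q = 7 (since 4·7^3 − 24·7^2 = 196).
min ATC = 196/7 + 88 − 24·7 + 2·7^2 = $46. That is the break-even price.
For $16 ≤ P < $46 the firm produces at a loss; below $16 it shuts down.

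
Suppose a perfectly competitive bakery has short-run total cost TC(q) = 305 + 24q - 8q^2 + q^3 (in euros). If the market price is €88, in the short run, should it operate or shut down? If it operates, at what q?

Produce at q = 8

Strip out fixed cost: VC = 24q - 8q^2 + q^3. Then AVC = 24 - 8q + q^2 and MC = 24 - 16q + 3q^2.
AVC is minimized where dAVC/dq = -8 + 2q = 0, at q = 4; min AVC = 24 - 8·4 + 4^2 = €8.
P = €88 exceeds min AVC = €8, so the firm stays open.
Set P = MC: 88 = 24 - 16q + 3q^2 → -64 - 16q + 3q^2 = 0. The roots are q = -8/3 and q = 8; the profit-maximizing output is on the rising part of MC, so q* = 8.
Check: AVC at q = 8 is €24 ≤ P, so revenue covers variable cost.
Profit = P·q − TC = 88·8 − 497 = €207.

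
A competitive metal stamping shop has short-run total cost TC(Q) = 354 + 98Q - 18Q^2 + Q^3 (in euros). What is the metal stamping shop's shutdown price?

The firm shuts down when price falls below the minimum of average variable cost. AVC = VC/Q = 98 - 18Q + Q^2.
dAVC/dQ = -18 + 2Q = 0 gives Q = 9. min AVC = 98 - 18·9 + 9^2 = 17.
So the shutdown price is €17.

€17 per unit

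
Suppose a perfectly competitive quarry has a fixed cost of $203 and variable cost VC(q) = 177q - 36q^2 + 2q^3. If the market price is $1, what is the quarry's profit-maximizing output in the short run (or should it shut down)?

Strip out fixed cost: VC = 177q - 36q^2 + 2q^3. Then AVC = 177 - 36q + 2q^2 and MC = 177 - 72q + 6q^2.
AVC is minimized where dAVC/dq = -36 + 4q = 0, at q = 9; min AVC = 177 - 36·9 + 2·9^2 = $15.
With P < min AVC ($1 < $15), every unit sold adds to the loss.
Shutting down limits the loss to fixed cost, $203.

Shut down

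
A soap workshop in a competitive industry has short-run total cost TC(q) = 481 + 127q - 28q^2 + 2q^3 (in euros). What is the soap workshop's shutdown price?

Short-run supply begins at min AVC. From VC = 127q - 28q^2 + 2q^3, AVC = 127 - 28q + 2q^2.
At the minimum of AVC, MC = AVC. MC = 127 - 56q + 6q^2; setting MC = AVC gives 4q^2 - 28q = 0, so q = 7. min AVC = 29.
The firm shuts down for any P below €29.

€29 per unit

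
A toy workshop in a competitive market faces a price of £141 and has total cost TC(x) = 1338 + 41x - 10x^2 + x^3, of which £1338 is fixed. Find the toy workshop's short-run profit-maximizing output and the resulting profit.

Profit = -£338 at x = 10

AVC = 41 - 10x + x^2; min AVC = £16 at x = 5. Since P = £141 ≥ min AVC, the firm produces.
MC = 41 - 20x + 3x^2. Setting P = MC and taking the root on the rising branch gives x* = 10.
TR = 141·10 = 1410. TC = 1338 + 410 = 1748. Profit = 1410 − 1748 = -£338.
By producing, the firm covers all variable cost plus £1000 of fixed cost; shutting down would lose the full £1338.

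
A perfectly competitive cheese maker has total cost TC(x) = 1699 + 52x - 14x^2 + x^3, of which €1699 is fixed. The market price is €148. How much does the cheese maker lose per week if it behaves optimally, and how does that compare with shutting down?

AVC = 52 - 14x + x^2 has its minimum €3 at x = 7; price €148 clears that bar, so the firm operates.
MC = 52 - 28x + 3x^2. Setting P = MC and taking the root on the rising branch gives x* = 12.
TR = 148·12 = 1776. TC = 1699 + 336 = 2035. Profit = 1776 − 2035 = -€259.
Shutting down would mean losing the fixed cost of €1699, so operating at a loss of €259 is better by €1440.

Profit = -€259 at x = 12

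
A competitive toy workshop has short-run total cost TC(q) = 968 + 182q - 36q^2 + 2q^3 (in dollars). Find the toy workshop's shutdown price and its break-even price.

Shutdown price = $20; break-even price = $116

AVC = 182 - 36q + 2q^2; minimized at q = 9, giving min AVC = $20. That is the shutdown price.
ATC = 968/q + 182 - 36q + 2q^2. Setting dATC/dq = −968/q^2 − 36 + 4q = 0 gives q = 11 (since 4·11^3 − 36·11^2 = 968).
min ATC = 968/11 + 182 − 36·11 + 2·11^2 = $116. That is the break-even price.
For $20 ≤ P < $116 the firm produces at a loss; below $20 it shuts down.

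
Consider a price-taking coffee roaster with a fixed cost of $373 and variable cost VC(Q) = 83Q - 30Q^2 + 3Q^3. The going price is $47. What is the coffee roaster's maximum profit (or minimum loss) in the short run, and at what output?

AVC = 83 - 30Q + 3Q^2 has its minimum $8 at Q = 5; price $47 clears that bar, so the firm operates.
MC = 83 - 60Q + 9Q^2. Setting P = MC and taking the root on the rising branch gives Q* = 6.
TR = 47·6 = 282. TC = 373 + 66 = 439. Profit = 282 − 439 = -$157.
By producing, the firm covers all variable cost plus $216 of fixed cost; shutting down would lose the full $373.

Profit = -$157 at Q = 6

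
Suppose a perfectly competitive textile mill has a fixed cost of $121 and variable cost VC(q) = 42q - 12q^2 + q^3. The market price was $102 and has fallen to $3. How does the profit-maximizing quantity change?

MC = 42 - 24q + 3q^2; the shutdown threshold is min AVC = $6 (at q = 6).
With P = $102 above the shutdown price, P = MC gives q = 10.
At P = $3 < min AVC = $6, price no longer covers variable cost at any output, so the firm shuts down: q = 0.

Output falls from 10 to 0 (the firm shuts down)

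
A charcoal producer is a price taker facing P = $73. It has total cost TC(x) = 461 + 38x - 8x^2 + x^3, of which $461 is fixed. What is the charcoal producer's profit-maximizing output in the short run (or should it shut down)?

Strip out fixed cost: VC = 38x - 8x^2 + x^3. Then AVC = 38 - 8x + x^2 and MC = 38 - 16x + 3x^2.
The AVC parabola has its vertex at x = 8/2 = 4, where AVC = 38 - 8·4 + 4^2 = $22.
Since P = $73 ≥ min AVC = $22, price covers variable cost and the firm should produce.
Set P = MC: 73 = 38 - 16x + 3x^2 → -35 - 16x + 3x^2 = 0. The roots are x = -5/3 and x = 7; the profit-maximizing output is on the rising part of MC, so x* = 7.
Check: AVC at x = 7 is $31 ≤ P, so revenue covers variable cost.
Profit = P·x − TC = 73·7 − 678 = -$167, a loss, but smaller than the $461 fixed cost the firm would lose by shutting down.

Produce at x = 7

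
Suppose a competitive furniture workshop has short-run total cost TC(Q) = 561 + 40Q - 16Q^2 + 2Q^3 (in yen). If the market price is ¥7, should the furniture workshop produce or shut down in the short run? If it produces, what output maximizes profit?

Shut down

Variable cost is VC = 40Q - 16Q^2 + 2Q^3, so AVC = VC/Q = 40 - 16Q + 2Q^2 and MC = dTC/dQ = 40 - 32Q + 6Q^2.
AVC is minimized where dAVC/dQ = -16 + 4Q = 0, at Q = 4; min AVC = 40 - 16·4 + 2·4^2 = ¥8.
With P < min AVC (¥7 < ¥8), every unit sold adds to the loss.
Best response: produce nothing and absorb the ¥561 fixed cost.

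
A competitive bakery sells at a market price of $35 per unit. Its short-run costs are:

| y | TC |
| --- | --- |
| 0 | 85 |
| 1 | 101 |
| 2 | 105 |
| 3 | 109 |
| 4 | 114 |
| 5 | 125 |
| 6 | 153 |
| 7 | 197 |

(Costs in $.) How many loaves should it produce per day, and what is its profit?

Compute π = P·y − TC at each output: y=0: -85; y=1: -66; y=2: -35; y=3: -4; y=4: 26; y=5: 50; y=6: 57; y=7: 48.
Profit is maximized at y = 6. AVC there is 68/6 = $11.33 ≤ P, so producing beats shutting down (which would give -$85).

y = 6; profit = $57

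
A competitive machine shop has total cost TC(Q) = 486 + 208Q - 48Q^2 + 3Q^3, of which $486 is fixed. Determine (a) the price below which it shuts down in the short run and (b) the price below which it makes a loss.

Shutdown price = $16; break-even price = $73

Shutdown price = min AVC. AVC = 208 - 48Q + 3Q^2, with vertex at Q = 8 and minimum $16.
ATC = 486/Q + 208 - 48Q + 3Q^2. Setting dATC/dQ = −486/Q^2 − 48 + 6Q = 0 gives Q = 9 (since 6·9^3 − 48·9^2 = 486).
min ATC = 486/9 + 208 − 48·9 + 3·9^2 = $73. That is the break-even price.
For $16 ≤ P < $73 the firm produces at a loss; below $16 it shuts down.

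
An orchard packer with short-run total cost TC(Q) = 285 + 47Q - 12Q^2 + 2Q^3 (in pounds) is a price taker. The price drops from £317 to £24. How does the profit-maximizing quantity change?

MC = 47 - 24Q + 6Q^2; the shutdown threshold is min AVC = £29 (at Q = 3).
With P = £317 above the shutdown price, P = MC gives Q = 9.
At P = £24 < min AVC = £29, price no longer covers variable cost at any output, so the firm shuts down: Q = 0.

Output falls from 9 to 0 (the firm shuts down)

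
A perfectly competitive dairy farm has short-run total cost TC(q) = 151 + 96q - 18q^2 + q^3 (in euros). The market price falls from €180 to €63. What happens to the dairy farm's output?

Output falls from 14 to 11

AVC = 96 - 18q + q^2, minimized at q = 9 where min AVC = €15. MC = 96 - 36q + 3q^2.
At P = €180 ≥ min AVC, set P = MC on the rising branch: q = 14.
At P = €63 ≥ min AVC, set P = MC: q = 11. The firm stays open but cuts output.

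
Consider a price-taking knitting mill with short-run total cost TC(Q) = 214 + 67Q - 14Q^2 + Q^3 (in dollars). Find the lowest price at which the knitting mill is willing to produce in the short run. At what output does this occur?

The shutdown price is the minimum of AVC. VC = 67Q - 14Q^2 + Q^3, so AVC = 67 - 14Q + Q^2.
dAVC/dQ = -14 + 2Q = 0 gives Q = 7. min AVC = 67 - 14·7 + 7^2 = 18.
For P < $18 the firm produces nothing.

$18 per unit, at Q = 7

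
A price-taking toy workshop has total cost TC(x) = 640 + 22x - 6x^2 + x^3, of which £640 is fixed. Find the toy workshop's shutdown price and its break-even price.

Shutdown price = £13; break-even price = £118

AVC = 22 - 6x + x^2; minimized at x = 3, giving min AVC = £13. That is the shutdown price.
ATC = 640/x + 22 - 6x + x^2. Setting dATC/dx = −640/x^2 − 6 + 2x = 0 gives x = 8 (since 2·8^3 − 6·8^2 = 640).
min ATC = 640/8 + 22 − 6·8 + 8^2 = £118. That is the break-even price.
For £13 ≤ P < £118 the firm produces at a loss; below £13 it shuts down.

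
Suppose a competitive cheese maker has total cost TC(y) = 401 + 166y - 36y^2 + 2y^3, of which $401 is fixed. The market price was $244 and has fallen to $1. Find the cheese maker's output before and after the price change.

Output falls from 13 to 0 (the firm shuts down)

AVC = 166 - 36y + 2y^2, minimized at y = 9 where min AVC = $4. MC = 166 - 72y + 6y^2.
At P = $244 ≥ min AVC, set P = MC on the rising branch: y = 13.
At P = $1 < min AVC = $4, price no longer covers variable cost at any output, so the firm shuts down: y = 0.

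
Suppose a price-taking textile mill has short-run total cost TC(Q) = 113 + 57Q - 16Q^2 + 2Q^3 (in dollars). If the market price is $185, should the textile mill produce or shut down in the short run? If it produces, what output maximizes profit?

Produce at Q = 8

Variable cost is VC = 57Q - 16Q^2 + 2Q^3, so AVC = VC/Q = 57 - 16Q + 2Q^2 and MC = dTC/dQ = 57 - 32Q + 6Q^2.
AVC is minimized where dAVC/dQ = -16 + 4Q = 0, at Q = 4; min AVC = 57 - 16·4 + 2·4^2 = $25.
Since P = $185 ≥ min AVC = $25, price covers variable cost and the firm should produce.
Set P = MC: 185 = 57 - 32Q + 6Q^2 → -128 - 32Q + 6Q^2 = 0. The roots are Q = -8/3 and Q = 8; the profit-maximizing output is on the rising part of MC, so Q* = 8.
Check: AVC at Q = 8 is $57 ≤ P, so revenue covers variable cost.
Profit = P·Q − TC = 185·8 − 569 = $911.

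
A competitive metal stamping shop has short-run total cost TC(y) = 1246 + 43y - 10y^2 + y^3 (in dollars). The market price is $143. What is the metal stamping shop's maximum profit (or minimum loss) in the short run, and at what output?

AVC = 43 - 10y + y^2; min AVC = $18 at y = 5. Since P = $143 ≥ min AVC, the firm produces.
With MC = 43 - 20y + 3y^2, P = MC on the upward-sloping part at y* = 10.
TR = 143·10 = 1430. TC = 1246 + 430 = 1676. Profit = 1430 − 1676 = -$246.
By producing, the firm covers all variable cost plus $1000 of fixed cost; shutting down would lose the full $1246.

Profit = -$246 at y = 10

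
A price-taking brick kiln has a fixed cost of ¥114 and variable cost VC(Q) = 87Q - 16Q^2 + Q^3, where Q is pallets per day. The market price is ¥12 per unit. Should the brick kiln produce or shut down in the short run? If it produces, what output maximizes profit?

Shut down

From TC, MC = TC'(Q) = 87 - 32Q + 3Q^2 and AVC = VC/Q = 87 - 16Q + Q^2.
AVC is minimized where dAVC/dQ = -16 + 2Q = 0, at Q = 8; min AVC = 87 - 16·8 + 8^2 = ¥23.
Since P = ¥12 < min AVC = ¥23, price fails to cover variable cost at any output.
Best response: produce nothing and absorb the ¥114 fixed cost.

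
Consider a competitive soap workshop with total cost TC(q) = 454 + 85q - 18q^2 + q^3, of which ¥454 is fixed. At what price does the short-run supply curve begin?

The firm shuts down when price falls below the minimum of average variable cost. AVC = VC/q = 85 - 18q + q^2.
dAVC/dq = -18 + 2q = 0 gives q = 9. min AVC = 85 - 18·9 + 9^2 = 4.
So the shutdown price is ¥4.

¥4 per unit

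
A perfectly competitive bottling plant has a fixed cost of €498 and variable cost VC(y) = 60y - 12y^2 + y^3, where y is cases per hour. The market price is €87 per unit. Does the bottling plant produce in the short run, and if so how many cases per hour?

From TC, MC = TC'(y) = 60 - 24y + 3y^2 and AVC = VC/y = 60 - 12y + y^2.
The AVC parabola has its vertex at y = 12/2 = 6, where AVC = 60 - 12·6 + 6^2 = €24.
P = €87 exceeds min AVC = €24, so the firm stays open.
Set P = MC: 87 = 60 - 24y + 3y^2 → -27 - 24y + 3y^2 = 0. The roots are y = -1 and y = 9; the profit-maximizing output is on the rising part of MC, so y* = 9.
Check: AVC at y = 9 is €33 ≤ P, so revenue covers variable cost.
Profit = P·y − TC = 87·9 − 795 = -€12, a loss, but smaller than the €498 fixed cost the firm would lose by shutting down.

Produce at y = 9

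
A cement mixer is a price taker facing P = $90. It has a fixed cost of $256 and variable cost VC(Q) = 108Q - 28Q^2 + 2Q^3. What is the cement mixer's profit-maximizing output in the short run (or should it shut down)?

Produce at Q = 9

Strip out fixed cost: VC = 108Q - 28Q^2 + 2Q^3. Then AVC = 108 - 28Q + 2Q^2 and MC = 108 - 56Q + 6Q^2.
AVC is minimized where dAVC/dQ = -28 + 4Q = 0, at Q = 7; min AVC = 108 - 28·7 + 2·7^2 = $10.
P = $90 exceeds min AVC = $10, so the firm stays open.
Set P = MC: 90 = 108 - 56Q + 6Q^2 → 18 - 56Q + 6Q^2 = 0. The roots are Q = 1/3 and Q = 9; the profit-maximizing output is on the rising part of MC, so Q* = 9.
Check: AVC at Q = 9 is $18 ≤ P, so revenue covers variable cost.
Profit = P·Q − TC = 90·9 − 418 = $392.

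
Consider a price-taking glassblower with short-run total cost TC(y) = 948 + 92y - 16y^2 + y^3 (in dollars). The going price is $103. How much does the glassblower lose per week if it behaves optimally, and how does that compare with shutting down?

Profit = -$222 at y = 11

AVC = 92 - 16y + y^2; min AVC = $28 at y = 8. Since P = $103 ≥ min AVC, the firm produces.
With MC = 92 - 32y + 3y^2, P = MC on the upward-sloping part at y* = 11.
TR = 103·11 = 1133. TC = 948 + 407 = 1355. Profit = 1133 − 1355 = -$222.
Shutting down would mean losing the fixed cost of $948, so operating at a loss of $222 is better by $726.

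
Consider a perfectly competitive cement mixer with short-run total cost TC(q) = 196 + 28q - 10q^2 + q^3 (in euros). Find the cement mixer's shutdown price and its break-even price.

Shutdown price = min AVC. AVC = 28 - 10q + q^2, with vertex at q = 5 and minimum €3.
ATC = 196/q + 28 - 10q + q^2. Setting dATC/dq = −196/q^2 − 10 + 2q = 0 gives q = 7 (since 2·7^3 − 10·7^2 = 196).
min ATC = 196/7 + 28 − 10·7 + 7^2 = €35. That is the break-even price.
For €3 ≤ P < €35 the firm produces at a loss; below €3 it shuts down.

Shutdown price = €3; break-even price = €35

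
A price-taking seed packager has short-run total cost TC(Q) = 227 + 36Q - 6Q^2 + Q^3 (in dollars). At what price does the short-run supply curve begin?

The shutdown price is the minimum of AVC. VC = 36Q - 6Q^2 + Q^3, so AVC = 36 - 6Q + Q^2.
dAVC/dQ = -6 + 2Q = 0 gives Q = 3. min AVC = 36 - 6·3 + 3^2 = 27.
For P < $27 the firm produces nothing.

$27 per unit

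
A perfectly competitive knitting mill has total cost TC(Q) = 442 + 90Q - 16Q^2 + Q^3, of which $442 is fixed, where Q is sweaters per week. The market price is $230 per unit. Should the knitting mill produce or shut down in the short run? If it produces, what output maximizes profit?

Produce at Q = 14

From TC, MC = TC'(Q) = 90 - 32Q + 3Q^2 and AVC = VC/Q = 90 - 16Q + Q^2.
AVC hits its minimum where MC = AVC, at Q = 8, giving min AVC = 90 - 16·8 + 8^2 = $26.
Because $230 ≥ $26, revenue can cover variable cost; the firm operates.
Solving P = MC: -140 - 32Q + 3Q^2 = 0 ⇒ Q = -10/3 or 14. On the upward-sloping branch, Q* = 14.
Check: AVC at Q = 14 is $62 ≤ P, so revenue covers variable cost.
Profit = P·Q − TC = 230·14 − 1310 = $1910.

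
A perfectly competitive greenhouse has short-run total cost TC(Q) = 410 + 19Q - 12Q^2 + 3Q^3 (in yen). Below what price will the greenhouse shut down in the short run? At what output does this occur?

The shutdown price is the minimum of AVC. VC = 19Q - 12Q^2 + 3Q^3, so AVC = 19 - 12Q + 3Q^2.
dAVC/dQ = -12 + 6Q = 0 gives Q = 2. min AVC = 19 - 12·2 + 3·2^2 = 7.
For P < ¥7 the firm produces nothing.

¥7 per unit, at Q = 2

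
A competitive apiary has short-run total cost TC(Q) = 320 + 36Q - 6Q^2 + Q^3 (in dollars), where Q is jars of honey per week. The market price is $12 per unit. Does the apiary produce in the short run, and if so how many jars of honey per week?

Strip out fixed cost: VC = 36Q - 6Q^2 + Q^3. Then AVC = 36 - 6Q + Q^2 and MC = 36 - 12Q + 3Q^2.
The AVC parabola has its vertex at Q = 6/2 = 3, where AVC = 36 - 6·3 + 3^2 = $27.
With P < min AVC ($12 < $27), every unit sold adds to the loss.
Shutting down limits the loss to fixed cost, $320.

Shut down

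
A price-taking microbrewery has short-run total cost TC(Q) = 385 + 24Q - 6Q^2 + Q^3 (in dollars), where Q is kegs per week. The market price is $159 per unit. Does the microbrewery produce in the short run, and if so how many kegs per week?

Produce at Q = 9

From TC, MC = TC'(Q) = 24 - 12Q + 3Q^2 and AVC = VC/Q = 24 - 6Q + Q^2.
The AVC parabola has its vertex at Q = 6/2 = 3, where AVC = 24 - 6·3 + 3^2 = $15.
Because $159 ≥ $15, revenue can cover variable cost; the firm operates.
Solving P = MC: -135 - 12Q + 3Q^2 = 0 ⇒ Q = -5 or 9. On the upward-sloping branch, Q* = 9.
Check: AVC at Q = 9 is $51 ≤ P, so revenue covers variable cost.
Profit = P·Q − TC = 159·9 − 844 = $587.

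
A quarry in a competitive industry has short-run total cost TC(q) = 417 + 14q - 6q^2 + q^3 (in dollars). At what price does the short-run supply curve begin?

The firm shuts down when price falls below the minimum of average variable cost. AVC = VC/q = 14 - 6q + q^2.
dAVC/dq = -6 + 2q = 0 gives q = 3. min AVC = 14 - 6·3 + 3^2 = 5.
For P < $5 the firm produces nothing.

$5 per unit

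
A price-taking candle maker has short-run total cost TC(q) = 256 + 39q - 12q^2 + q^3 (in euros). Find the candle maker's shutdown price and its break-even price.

Shutdown price = min AVC. AVC = 39 - 12q + q^2, with vertex at q = 6 and minimum €3.
ATC = 256/q + 39 - 12q + q^2. Setting dATC/dq = −256/q^2 − 12 + 2q = 0 gives q = 8 (since 2·8^3 − 12·8^2 = 256).
min ATC = 256/8 + 39 − 12·8 + 8^2 = €39. That is the break-even price.
For €3 ≤ P < €39 the firm produces at a loss; below €3 it shuts down.

Shutdown price = €3; break-even price = €39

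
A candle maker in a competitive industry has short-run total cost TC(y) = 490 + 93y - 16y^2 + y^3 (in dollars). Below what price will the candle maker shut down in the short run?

Short-run supply begins at min AVC. From VC = 93y - 16y^2 + y^3, AVC = 93 - 16y + y^2.
dAVC/dy = -16 + 2y = 0 gives y = 8. min AVC = 93 - 16·8 + 8^2 = 29.
So the shutdown price is $29.

$29 per unit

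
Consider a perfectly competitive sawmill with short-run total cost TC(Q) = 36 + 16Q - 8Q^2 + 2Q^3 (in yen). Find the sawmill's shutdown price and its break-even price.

Shutdown price = min AVC. AVC = 16 - 8Q + 2Q^2, with vertex at Q = 2 and minimum ¥8.
ATC = 36/Q + 16 - 8Q + 2Q^2. Setting dATC/dQ = −36/Q^2 − 8 + 4Q = 0 gives Q = 3 (since 4·3^3 − 8·3^2 = 36).
min ATC = 36/3 + 16 − 8·3 + 2·3^2 = ¥22. That is the break-even price.
Between these two prices the firm operates at a loss; above ¥22 it earns a profit.

Shutdown price = ¥8; break-even price = ¥22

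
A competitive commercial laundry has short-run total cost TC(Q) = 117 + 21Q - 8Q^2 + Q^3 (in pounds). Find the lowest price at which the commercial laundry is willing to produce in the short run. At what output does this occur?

£5 per unit, at Q = 4

The shutdown price is the minimum of AVC. VC = 21Q - 8Q^2 + Q^3, so AVC = 21 - 8Q + Q^2.
At the minimum of AVC, MC = AVC. MC = 21 - 16Q + 3Q^2; setting MC = AVC gives 2Q^2 - 8Q = 0, so Q = 4. min AVC = 5.
So the shutdown price is £5.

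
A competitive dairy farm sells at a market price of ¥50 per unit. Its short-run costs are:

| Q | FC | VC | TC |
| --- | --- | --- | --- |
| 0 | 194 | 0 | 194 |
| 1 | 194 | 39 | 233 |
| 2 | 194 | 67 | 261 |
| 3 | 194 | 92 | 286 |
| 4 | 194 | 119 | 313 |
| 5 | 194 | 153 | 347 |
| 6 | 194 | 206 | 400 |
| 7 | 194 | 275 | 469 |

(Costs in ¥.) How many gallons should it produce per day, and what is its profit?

Profit at each row (π = 50Q − TC): Q=0: -194; Q=1: -183; Q=2: -161; Q=3: -136; Q=4: -113; Q=5: -97; Q=6: -100; Q=7: -119.
Profit is maximized at Q = 5. AVC there is 153/5 = ¥30.60 ≤ P, so producing beats shutting down (which would give -¥194).

Q = 5; profit = -¥97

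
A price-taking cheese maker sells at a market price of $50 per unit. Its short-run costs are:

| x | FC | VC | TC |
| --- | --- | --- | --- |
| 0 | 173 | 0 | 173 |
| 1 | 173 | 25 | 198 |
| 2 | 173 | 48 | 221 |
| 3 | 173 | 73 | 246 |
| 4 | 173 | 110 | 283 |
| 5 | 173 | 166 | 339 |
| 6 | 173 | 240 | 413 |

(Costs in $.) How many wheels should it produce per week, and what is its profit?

x = 4; profit = -$83

Compute π = P·x − TC at each output: x=0: -173; x=1: -148; x=2: -121; x=3: -96; x=4: -83; x=5: -89; x=6: -113.
Profit is maximized at x = 4. AVC there is 110/4 = $27.50 ≤ P, so producing beats shutting down (which would give -$173).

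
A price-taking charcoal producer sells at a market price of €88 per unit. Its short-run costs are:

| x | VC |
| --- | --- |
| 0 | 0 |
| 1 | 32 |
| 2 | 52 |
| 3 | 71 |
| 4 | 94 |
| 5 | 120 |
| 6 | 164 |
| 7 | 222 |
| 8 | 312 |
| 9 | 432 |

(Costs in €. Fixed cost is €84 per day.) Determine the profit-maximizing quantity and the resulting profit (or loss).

Tabulate TR − TC: x=0: -84; x=1: -28; x=2: 40; x=3: 109; x=4: 174; x=5: 236; x=6: 280; x=7: 310; x=8: 308; x=9: 276.
Profit is maximized at x = 7. AVC there is 222/7 = €31.71 ≤ P, so producing beats shutting down (which would give -€84).

x = 7; profit = €310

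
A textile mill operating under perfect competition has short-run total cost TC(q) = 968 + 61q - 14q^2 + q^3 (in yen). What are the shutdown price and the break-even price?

Shutdown price = min AVC. AVC = 61 - 14q + q^2, with vertex at q = 7 and minimum ¥12.
ATC = 968/q + 61 - 14q + q^2. Setting dATC/dq = −968/q^2 − 14 + 2q = 0 gives q = 11 (since 2·11^3 − 14·11^2 = 968).
min ATC = 968/11 + 61 − 14·11 + 11^2 = ¥116. That is the break-even price.
For ¥12 ≤ P < ¥116 the firm produces at a loss; below ¥12 it shuts down.

Shutdown price = ¥12; break-even price = ¥116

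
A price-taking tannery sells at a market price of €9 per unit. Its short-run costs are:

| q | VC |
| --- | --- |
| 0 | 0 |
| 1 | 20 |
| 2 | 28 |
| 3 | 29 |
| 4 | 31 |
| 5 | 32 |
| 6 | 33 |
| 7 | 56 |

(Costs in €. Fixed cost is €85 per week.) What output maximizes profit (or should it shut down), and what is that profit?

q = 6; profit = -€64

Tabulate TR − TC: q=0: -85; q=1: -96; q=2: -95; q=3: -87; q=4: -80; q=5: -72; q=6: -64; q=7: -78.
Profit is maximized at q = 6. AVC there is 33/6 = €5.50 ≤ P, so producing beats shutting down (which would give -€85).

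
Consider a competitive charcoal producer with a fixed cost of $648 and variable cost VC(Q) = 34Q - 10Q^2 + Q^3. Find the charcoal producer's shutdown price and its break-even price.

AVC = 34 - 10Q + Q^2; minimized at Q = 5, giving min AVC = $9. That is the shutdown price.
ATC = 648/Q + 34 - 10Q + Q^2. Setting dATC/dQ = −648/Q^2 − 10 + 2Q = 0 gives Q = 9 (since 2·9^3 − 10·9^2 = 648).
min ATC = 648/9 + 34 − 10·9 + 9^2 = $97. That is the break-even price.
Between these two prices the firm operates at a loss; above $97 it earns a profit.

Shutdown price = $9; break-even price = $97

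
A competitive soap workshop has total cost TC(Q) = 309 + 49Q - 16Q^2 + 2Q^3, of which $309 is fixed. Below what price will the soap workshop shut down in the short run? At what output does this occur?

The firm shuts down when price falls below the minimum of average variable cost. AVC = VC/Q = 49 - 16Q + 2Q^2.
dAVC/dQ = -16 + 4Q = 0 gives Q = 4. min AVC = 49 - 16·4 + 2·4^2 = 17.
So the shutdown price is $17.

$17 per unit, at Q = 4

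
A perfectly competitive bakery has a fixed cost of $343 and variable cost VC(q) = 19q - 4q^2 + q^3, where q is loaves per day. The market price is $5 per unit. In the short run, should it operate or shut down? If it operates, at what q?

From TC, MC = TC'(q) = 19 - 8q + 3q^2 and AVC = VC/q = 19 - 4q + q^2.
AVC is minimized where dAVC/dq = -4 + 2q = 0, at q = 2; min AVC = 19 - 4·2 + 2^2 = $15.
Since P = $5 < min AVC = $15, price fails to cover variable cost at any output.
The firm minimizes its loss by shutting down and losing only its fixed cost of $343.

Shut down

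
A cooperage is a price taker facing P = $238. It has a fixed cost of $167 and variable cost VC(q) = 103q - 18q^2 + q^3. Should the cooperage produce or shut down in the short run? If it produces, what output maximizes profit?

Produce at q = 15

Strip out fixed cost: VC = 103q - 18q^2 + q^3. Then AVC = 103 - 18q + q^2 and MC = 103 - 36q + 3q^2.
AVC is minimized where dAVC/dq = -18 + 2q = 0, at q = 9; min AVC = 103 - 18·9 + 9^2 = $22.
Because $238 ≥ $22, revenue can cover variable cost; the firm operates.
Set P = MC: 238 = 103 - 36q + 3q^2 → -135 - 36q + 3q^2 = 0. The roots are q = -3 and q = 15; the profit-maximizing output is on the rising part of MC, so q* = 15.
Check: AVC at q = 15 is $58 ≤ P, so revenue covers variable cost.
Profit = P·q − TC = 238·15 − 1037 = $2533.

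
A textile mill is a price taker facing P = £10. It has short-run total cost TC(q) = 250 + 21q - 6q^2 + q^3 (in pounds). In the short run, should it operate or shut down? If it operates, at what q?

Strip out fixed cost: VC = 21q - 6q^2 + q^3. Then AVC = 21 - 6q + q^2 and MC = 21 - 12q + 3q^2.
AVC hits its minimum where MC = AVC, at q = 3, giving min AVC = 21 - 6·3 + 3^2 = £12.
Since P = £10 < min AVC = £12, price fails to cover variable cost at any output.
Best response: produce nothing and absorb the £250 fixed cost.

Shut down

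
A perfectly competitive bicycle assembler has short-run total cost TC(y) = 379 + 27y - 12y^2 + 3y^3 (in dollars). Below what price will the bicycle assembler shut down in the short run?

The shutdown price is the minimum of AVC. VC = 27y - 12y^2 + 3y^3, so AVC = 27 - 12y + 3y^2.
At the minimum of AVC, MC = AVC. MC = 27 - 24y + 9y^2; setting MC = AVC gives 6y^2 - 12y = 0, so y = 2. min AVC = 15.
For P < $15 the firm produces nothing.

$15 per unit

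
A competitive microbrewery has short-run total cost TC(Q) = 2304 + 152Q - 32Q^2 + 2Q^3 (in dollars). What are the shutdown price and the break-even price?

Shutdown price = $24; break-even price = $248

AVC = 152 - 32Q + 2Q^2; minimized at Q = 8, giving min AVC = $24. That is the shutdown price.
ATC = 2304/Q + 152 - 32Q + 2Q^2. Setting dATC/dQ = −2304/Q^2 − 32 + 4Q = 0 gives Q = 12 (since 4·12^3 − 32·12^2 = 2304).
min ATC = 2304/12 + 152 − 32·12 + 2·12^2 = $248. That is the break-even price.
Between these two prices the firm operates at a loss; above $248 it earns a profit.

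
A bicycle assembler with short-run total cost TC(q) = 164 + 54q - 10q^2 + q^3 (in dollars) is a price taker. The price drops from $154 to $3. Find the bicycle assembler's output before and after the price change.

MC = 54 - 20q + 3q^2; the shutdown threshold is min AVC = $29 (at q = 5).
With P = $154 above the shutdown price, P = MC gives q = 10.
At P = $3 < min AVC = $29, price no longer covers variable cost at any output, so the firm shuts down: q = 0.

Output falls from 10 to 0 (the firm shuts down)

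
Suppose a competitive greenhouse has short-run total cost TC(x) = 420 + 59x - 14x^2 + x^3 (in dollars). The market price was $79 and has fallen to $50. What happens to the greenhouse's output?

Output falls from 10 to 9

AVC = 59 - 14x + x^2, minimized at x = 7 where min AVC = $10. MC = 59 - 28x + 3x^2.
At P = $79 ≥ min AVC, set P = MC on the rising branch: x = 10.
At P = $50 ≥ min AVC, set P = MC: x = 9. The firm stays open but cuts output.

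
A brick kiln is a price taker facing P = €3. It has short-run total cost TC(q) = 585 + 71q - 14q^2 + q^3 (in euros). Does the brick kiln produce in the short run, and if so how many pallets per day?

Shut down

From TC, MC = TC'(q) = 71 - 28q + 3q^2 and AVC = VC/q = 71 - 14q + q^2.
AVC hits its minimum where MC = AVC, at q = 7, giving min AVC = 71 - 14·7 + 7^2 = €22.
P = €3 lies below min AVC = €22; no output level covers variable cost.
Shutting down limits the loss to fixed cost, €585.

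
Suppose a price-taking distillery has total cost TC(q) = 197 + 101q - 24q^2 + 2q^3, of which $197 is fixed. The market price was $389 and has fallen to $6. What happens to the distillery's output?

AVC = 101 - 24q + 2q^2, minimized at q = 6 where min AVC = $29. MC = 101 - 48q + 6q^2.
With P = $389 above the shutdown price, P = MC gives q = 12.
At P = $6 < min AVC = $29, price no longer covers variable cost at any output, so the firm shuts down: q = 0.

Output falls from 12 to 0 (the firm shuts down)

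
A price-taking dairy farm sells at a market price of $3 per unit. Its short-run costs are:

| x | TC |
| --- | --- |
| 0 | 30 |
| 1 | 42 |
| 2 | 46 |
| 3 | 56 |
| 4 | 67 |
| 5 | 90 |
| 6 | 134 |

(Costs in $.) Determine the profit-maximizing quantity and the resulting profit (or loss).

Compute π = P·x − TC at each output: x=0: -30; x=1: -39; x=2: -40; x=3: -47; x=4: -55; x=5: -75; x=6: -116.
Profit is highest at x = 0. Equivalently, the lowest AVC in the table is 16/2 ≈ $8 at x = 2, and P = $3 falls below it — price never covers variable cost, so the firm shuts down and loses only its fixed cost.

x = 0 (shut down); profit = -$30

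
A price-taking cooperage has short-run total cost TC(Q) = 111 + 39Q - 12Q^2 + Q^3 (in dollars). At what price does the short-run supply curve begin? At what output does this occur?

The shutdown price is the minimum of AVC. VC = 39Q - 12Q^2 + Q^3, so AVC = 39 - 12Q + Q^2.
At the minimum of AVC, MC = AVC. MC = 39 - 24Q + 3Q^2; setting MC = AVC gives 2Q^2 - 12Q = 0, so Q = 6. min AVC = 3.
So the shutdown price is $3.

$3 per unit, at Q = 6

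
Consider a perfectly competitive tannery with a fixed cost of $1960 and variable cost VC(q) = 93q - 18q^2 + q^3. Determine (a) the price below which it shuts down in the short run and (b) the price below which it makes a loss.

Shutdown price = $12; break-even price = $177

AVC = 93 - 18q + q^2; minimized at q = 9, giving min AVC = $12. That is the shutdown price.
ATC = 1960/q + 93 - 18q + q^2. Setting dATC/dq = −1960/q^2 − 18 + 2q = 0 gives q = 14 (since 2·14^3 − 18·14^2 = 1960).
min ATC = 1960/14 + 93 − 18·14 + 14^2 = $177. That is the break-even price.
For $12 ≤ P < $177 the firm produces at a loss; below $12 it shuts down.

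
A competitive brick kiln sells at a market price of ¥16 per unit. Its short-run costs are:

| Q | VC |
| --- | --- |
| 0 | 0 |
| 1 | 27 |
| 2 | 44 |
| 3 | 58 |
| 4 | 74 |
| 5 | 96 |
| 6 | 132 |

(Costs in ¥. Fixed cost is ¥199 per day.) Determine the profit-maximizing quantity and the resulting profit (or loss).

Q = 0 (shut down); profit = -¥199

Profit at each row (π = 16Q − TC): Q=0: -199; Q=1: -210; Q=2: -211; Q=3: -209; Q=4: -209; Q=5: -215; Q=6: -235.
Profit is highest at Q = 0. Equivalently, the lowest AVC in the table is 74/4 ≈ ¥18.50 at Q = 4, and P = ¥16 falls below it — price never covers variable cost, so the firm shuts down and loses only its fixed cost.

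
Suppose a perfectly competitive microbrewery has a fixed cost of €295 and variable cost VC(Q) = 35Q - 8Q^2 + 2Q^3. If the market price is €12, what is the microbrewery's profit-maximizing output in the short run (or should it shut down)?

Shut down

Variable cost is VC = 35Q - 8Q^2 + 2Q^3, so AVC = VC/Q = 35 - 8Q + 2Q^2 and MC = dTC/dQ = 35 - 16Q + 6Q^2.
The AVC parabola has its vertex at Q = 8/4 = 2, where AVC = 35 - 8·2 + 2·2^2 = €27.
With P < min AVC (€12 < €27), every unit sold adds to the loss.
Shutting down limits the loss to fixed cost, €295.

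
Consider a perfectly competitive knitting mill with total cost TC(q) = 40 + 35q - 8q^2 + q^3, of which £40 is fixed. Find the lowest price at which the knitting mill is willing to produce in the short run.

The shutdown price is the minimum of AVC. VC = 35q - 8q^2 + q^3, so AVC = 35 - 8q + q^2.
At the minimum of AVC, MC = AVC. MC = 35 - 16q + 3q^2; setting MC = AVC gives 2q^2 - 8q = 0, so q = 4. min AVC = 19.
The firm shuts down for any P below £19.

£19 per unit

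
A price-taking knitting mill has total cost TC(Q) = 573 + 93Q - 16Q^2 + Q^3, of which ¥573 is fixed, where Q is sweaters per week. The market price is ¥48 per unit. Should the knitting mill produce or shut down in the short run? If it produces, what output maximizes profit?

Produce at Q = 9

Variable cost is VC = 93Q - 16Q^2 + Q^3, so AVC = VC/Q = 93 - 16Q + Q^2 and MC = dTC/dQ = 93 - 32Q + 3Q^2.
The AVC parabola has its vertex at Q = 16/2 = 8, where AVC = 93 - 16·8 + 8^2 = ¥29.
Since P = ¥48 ≥ min AVC = ¥29, price covers variable cost and the firm should produce.
P = MC gives 45 - 32Q + 3Q^2 = 0, with roots 5/3 and 9. Take the larger (rising MC): Q* = 9.
Check: AVC at Q = 9 is ¥30 ≤ P, so revenue covers variable cost.
Profit = P·Q − TC = 48·9 − 843 = -¥411, a loss, but smaller than the ¥573 fixed cost the firm would lose by shutting down.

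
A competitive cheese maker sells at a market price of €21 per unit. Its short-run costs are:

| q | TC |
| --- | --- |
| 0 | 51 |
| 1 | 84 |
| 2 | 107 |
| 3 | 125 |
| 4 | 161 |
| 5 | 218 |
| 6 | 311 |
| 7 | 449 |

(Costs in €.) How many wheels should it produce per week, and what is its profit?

Profit at each row (π = 21q − TC): q=0: -51; q=1: -63; q=2: -65; q=3: -62; q=4: -77; q=5: -113; q=6: -185; q=7: -302.
Profit is highest at q = 0. Equivalently, the lowest AVC in the table is 74/3 ≈ €24.67 at q = 3, and P = €21 falls below it — price never covers variable cost, so the firm shuts down and loses only its fixed cost.

q = 0 (shut down); profit = -€51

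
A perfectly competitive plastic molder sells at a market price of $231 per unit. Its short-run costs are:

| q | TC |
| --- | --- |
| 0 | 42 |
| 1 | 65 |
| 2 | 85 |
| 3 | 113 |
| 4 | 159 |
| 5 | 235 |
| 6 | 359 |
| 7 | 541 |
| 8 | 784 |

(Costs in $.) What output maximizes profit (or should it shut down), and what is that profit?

Tabulate TR − TC: q=0: -42; q=1: 166; q=2: 377; q=3: 580; q=4: 765; q=5: 920; q=6: 1027; q=7: 1076; q=8: 1064.
Profit is maximized at q = 7. AVC there is 499/7 = $71.29 ≤ P, so producing beats shutting down (which would give -$42).

q = 7; profit = $1076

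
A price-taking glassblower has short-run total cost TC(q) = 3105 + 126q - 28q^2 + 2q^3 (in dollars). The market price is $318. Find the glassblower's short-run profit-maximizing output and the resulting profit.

AVC = 126 - 28q + 2q^2; min AVC = $28 at q = 7. Since P = $318 ≥ min AVC, the firm produces.
MC = 126 - 56q + 6q^2. Setting P = MC and taking the root on the rising branch gives q* = 12.
TR = 318·12 = 3816. TC = 3105 + 936 = 4041. Profit = 3816 − 4041 = -$225.
Shutting down would mean losing the fixed cost of $3105, so operating at a loss of $225 is better by $2880.

Profit = -$225 at q = 12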